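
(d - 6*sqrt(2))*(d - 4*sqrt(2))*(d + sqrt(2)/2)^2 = d^4 - 9*sqrt(2)*d^3 + 57*d^2/2 + 43*sqrt(2)*d + 24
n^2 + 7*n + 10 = (n + 2)*(n + 5)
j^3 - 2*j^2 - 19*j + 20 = (j - 5)*(j - 1)*(j + 4)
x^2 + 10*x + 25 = (x + 5)^2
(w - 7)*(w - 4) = w^2 - 11*w + 28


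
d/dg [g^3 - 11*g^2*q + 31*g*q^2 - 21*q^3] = 3*g^2 - 22*g*q + 31*q^2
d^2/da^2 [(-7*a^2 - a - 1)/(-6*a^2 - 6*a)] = (-2*a^3 + a^2 + a + 1/3)/(a^3*(a^3 + 3*a^2 + 3*a + 1))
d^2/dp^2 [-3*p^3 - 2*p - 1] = -18*p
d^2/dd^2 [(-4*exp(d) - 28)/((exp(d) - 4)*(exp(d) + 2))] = 4*(-exp(4*d) - 30*exp(3*d) - 6*exp(2*d) - 236*exp(d) + 48)*exp(d)/(exp(6*d) - 6*exp(5*d) - 12*exp(4*d) + 88*exp(3*d) + 96*exp(2*d) - 384*exp(d) - 512)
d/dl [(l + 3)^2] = 2*l + 6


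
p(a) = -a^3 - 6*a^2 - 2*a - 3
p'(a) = -3*a^2 - 12*a - 2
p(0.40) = -4.82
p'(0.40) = -7.28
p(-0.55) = -3.55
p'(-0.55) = 3.69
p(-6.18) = 16.23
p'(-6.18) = -42.42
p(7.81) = -860.98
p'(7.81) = -278.71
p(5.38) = -343.15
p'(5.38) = -153.39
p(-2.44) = -19.31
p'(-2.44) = 9.42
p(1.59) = -25.37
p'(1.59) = -28.66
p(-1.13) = -6.96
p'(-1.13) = 7.73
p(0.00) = -3.00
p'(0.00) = -2.00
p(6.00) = -447.00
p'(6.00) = -182.00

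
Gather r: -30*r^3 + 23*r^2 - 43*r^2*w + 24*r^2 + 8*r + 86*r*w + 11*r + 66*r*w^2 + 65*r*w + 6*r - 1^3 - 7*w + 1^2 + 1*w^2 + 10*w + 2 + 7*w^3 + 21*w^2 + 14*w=-30*r^3 + r^2*(47 - 43*w) + r*(66*w^2 + 151*w + 25) + 7*w^3 + 22*w^2 + 17*w + 2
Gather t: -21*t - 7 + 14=7 - 21*t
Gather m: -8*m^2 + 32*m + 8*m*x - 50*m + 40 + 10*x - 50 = -8*m^2 + m*(8*x - 18) + 10*x - 10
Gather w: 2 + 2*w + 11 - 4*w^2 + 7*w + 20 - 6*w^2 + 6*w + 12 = -10*w^2 + 15*w + 45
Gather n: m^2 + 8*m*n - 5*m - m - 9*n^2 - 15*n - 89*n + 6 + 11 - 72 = m^2 - 6*m - 9*n^2 + n*(8*m - 104) - 55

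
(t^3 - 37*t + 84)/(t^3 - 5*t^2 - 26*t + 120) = (t^2 + 4*t - 21)/(t^2 - t - 30)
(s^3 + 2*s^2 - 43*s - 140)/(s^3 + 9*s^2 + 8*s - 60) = (s^2 - 3*s - 28)/(s^2 + 4*s - 12)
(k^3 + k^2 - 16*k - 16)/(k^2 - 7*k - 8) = (k^2 - 16)/(k - 8)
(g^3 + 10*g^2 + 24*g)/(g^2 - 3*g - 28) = g*(g + 6)/(g - 7)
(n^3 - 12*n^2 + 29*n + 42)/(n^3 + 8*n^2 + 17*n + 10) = (n^2 - 13*n + 42)/(n^2 + 7*n + 10)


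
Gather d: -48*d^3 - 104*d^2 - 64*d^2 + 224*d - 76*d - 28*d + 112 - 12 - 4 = -48*d^3 - 168*d^2 + 120*d + 96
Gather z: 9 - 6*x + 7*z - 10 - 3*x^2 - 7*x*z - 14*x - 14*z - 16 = -3*x^2 - 20*x + z*(-7*x - 7) - 17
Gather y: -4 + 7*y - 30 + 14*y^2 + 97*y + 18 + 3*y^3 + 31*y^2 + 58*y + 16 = 3*y^3 + 45*y^2 + 162*y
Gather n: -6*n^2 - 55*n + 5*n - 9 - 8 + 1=-6*n^2 - 50*n - 16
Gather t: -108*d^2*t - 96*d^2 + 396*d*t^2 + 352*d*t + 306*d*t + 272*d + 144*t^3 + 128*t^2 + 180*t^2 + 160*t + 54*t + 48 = -96*d^2 + 272*d + 144*t^3 + t^2*(396*d + 308) + t*(-108*d^2 + 658*d + 214) + 48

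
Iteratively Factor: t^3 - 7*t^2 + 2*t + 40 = (t - 5)*(t^2 - 2*t - 8) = (t - 5)*(t + 2)*(t - 4)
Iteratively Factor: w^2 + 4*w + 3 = (w + 3)*(w + 1)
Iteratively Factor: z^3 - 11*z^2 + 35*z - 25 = (z - 5)*(z^2 - 6*z + 5) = (z - 5)^2*(z - 1)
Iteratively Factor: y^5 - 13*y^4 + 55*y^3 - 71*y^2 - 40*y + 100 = (y - 5)*(y^4 - 8*y^3 + 15*y^2 + 4*y - 20) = (y - 5)*(y - 2)*(y^3 - 6*y^2 + 3*y + 10) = (y - 5)^2*(y - 2)*(y^2 - y - 2) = (y - 5)^2*(y - 2)^2*(y + 1)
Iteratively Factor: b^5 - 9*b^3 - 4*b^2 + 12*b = (b + 2)*(b^4 - 2*b^3 - 5*b^2 + 6*b) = (b - 1)*(b + 2)*(b^3 - b^2 - 6*b) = b*(b - 1)*(b + 2)*(b^2 - b - 6) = b*(b - 3)*(b - 1)*(b + 2)*(b + 2)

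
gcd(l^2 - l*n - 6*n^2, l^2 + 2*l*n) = l + 2*n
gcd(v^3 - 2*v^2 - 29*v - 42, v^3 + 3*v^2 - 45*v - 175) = v - 7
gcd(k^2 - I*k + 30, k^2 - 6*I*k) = k - 6*I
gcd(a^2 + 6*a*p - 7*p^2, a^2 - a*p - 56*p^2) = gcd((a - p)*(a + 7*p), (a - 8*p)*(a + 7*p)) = a + 7*p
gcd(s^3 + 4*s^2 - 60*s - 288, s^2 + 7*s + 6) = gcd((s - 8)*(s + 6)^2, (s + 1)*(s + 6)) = s + 6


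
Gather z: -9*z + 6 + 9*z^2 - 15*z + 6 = 9*z^2 - 24*z + 12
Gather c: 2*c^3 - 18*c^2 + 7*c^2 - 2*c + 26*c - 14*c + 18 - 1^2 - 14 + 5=2*c^3 - 11*c^2 + 10*c + 8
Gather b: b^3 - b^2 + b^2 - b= b^3 - b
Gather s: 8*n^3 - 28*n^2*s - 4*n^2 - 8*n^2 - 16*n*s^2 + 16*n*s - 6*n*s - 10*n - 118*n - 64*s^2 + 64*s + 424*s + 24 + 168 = 8*n^3 - 12*n^2 - 128*n + s^2*(-16*n - 64) + s*(-28*n^2 + 10*n + 488) + 192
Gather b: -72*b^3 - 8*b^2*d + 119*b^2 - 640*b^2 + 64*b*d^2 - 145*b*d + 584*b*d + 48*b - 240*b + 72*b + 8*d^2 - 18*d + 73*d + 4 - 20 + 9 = -72*b^3 + b^2*(-8*d - 521) + b*(64*d^2 + 439*d - 120) + 8*d^2 + 55*d - 7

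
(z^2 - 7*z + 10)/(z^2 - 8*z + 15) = (z - 2)/(z - 3)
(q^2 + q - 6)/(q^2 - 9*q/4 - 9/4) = 4*(-q^2 - q + 6)/(-4*q^2 + 9*q + 9)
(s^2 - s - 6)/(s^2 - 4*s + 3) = (s + 2)/(s - 1)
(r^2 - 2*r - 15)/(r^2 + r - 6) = (r - 5)/(r - 2)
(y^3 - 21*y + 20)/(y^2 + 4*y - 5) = y - 4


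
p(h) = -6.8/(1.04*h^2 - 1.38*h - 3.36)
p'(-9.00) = -0.02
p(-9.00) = -0.07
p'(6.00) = 0.11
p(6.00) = -0.26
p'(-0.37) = -1.99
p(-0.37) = 2.51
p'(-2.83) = -0.63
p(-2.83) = -0.77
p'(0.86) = 0.19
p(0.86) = 1.80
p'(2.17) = 10.03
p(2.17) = 4.67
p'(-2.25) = -1.64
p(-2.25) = -1.36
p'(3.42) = 2.34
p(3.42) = -1.66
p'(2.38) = 42.77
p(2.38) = 9.03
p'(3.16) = 4.97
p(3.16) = -2.55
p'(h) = -6.8*(1.38 - 2.08*h)/(1.04*h^2 - 1.38*h - 3.36)^2 = (14.144*h - 9.384)/(-1.04*h^2 + 1.38*h + 3.36)^2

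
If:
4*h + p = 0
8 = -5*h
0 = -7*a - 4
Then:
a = -4/7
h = -8/5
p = 32/5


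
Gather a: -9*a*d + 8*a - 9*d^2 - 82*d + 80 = a*(8 - 9*d) - 9*d^2 - 82*d + 80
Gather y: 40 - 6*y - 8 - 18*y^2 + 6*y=32 - 18*y^2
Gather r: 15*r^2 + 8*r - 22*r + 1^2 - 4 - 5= 15*r^2 - 14*r - 8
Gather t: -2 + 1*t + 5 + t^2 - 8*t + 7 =t^2 - 7*t + 10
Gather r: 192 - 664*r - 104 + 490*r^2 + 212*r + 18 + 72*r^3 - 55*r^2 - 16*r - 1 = 72*r^3 + 435*r^2 - 468*r + 105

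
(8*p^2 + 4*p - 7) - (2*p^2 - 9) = 6*p^2 + 4*p + 2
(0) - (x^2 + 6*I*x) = -x^2 - 6*I*x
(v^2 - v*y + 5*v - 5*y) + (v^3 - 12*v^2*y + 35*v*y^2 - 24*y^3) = v^3 - 12*v^2*y + v^2 + 35*v*y^2 - v*y + 5*v - 24*y^3 - 5*y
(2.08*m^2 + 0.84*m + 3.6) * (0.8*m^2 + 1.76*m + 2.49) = 1.664*m^4 + 4.3328*m^3 + 9.5376*m^2 + 8.4276*m + 8.964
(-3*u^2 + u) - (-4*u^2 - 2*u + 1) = u^2 + 3*u - 1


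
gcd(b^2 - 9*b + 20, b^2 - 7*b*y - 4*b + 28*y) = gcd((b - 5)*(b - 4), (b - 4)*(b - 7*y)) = b - 4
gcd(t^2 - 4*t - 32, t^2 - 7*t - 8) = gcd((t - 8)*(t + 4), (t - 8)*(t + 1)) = t - 8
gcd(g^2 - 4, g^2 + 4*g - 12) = g - 2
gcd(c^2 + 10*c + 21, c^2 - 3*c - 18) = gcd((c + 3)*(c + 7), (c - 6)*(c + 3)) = c + 3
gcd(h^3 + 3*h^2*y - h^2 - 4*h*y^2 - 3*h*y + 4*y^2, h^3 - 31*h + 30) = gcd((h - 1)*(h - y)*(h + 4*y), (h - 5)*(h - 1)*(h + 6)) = h - 1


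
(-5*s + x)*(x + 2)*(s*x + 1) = -5*s^2*x^2 - 10*s^2*x + s*x^3 + 2*s*x^2 - 5*s*x - 10*s + x^2 + 2*x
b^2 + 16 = (b - 4*I)*(b + 4*I)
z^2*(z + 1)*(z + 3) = z^4 + 4*z^3 + 3*z^2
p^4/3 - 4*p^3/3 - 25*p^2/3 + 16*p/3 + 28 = (p/3 + 1)*(p - 7)*(p - 2)*(p + 2)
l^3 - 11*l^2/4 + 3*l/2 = l*(l - 2)*(l - 3/4)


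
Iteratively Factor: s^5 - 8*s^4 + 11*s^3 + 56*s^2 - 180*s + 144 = (s - 2)*(s^4 - 6*s^3 - s^2 + 54*s - 72) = (s - 4)*(s - 2)*(s^3 - 2*s^2 - 9*s + 18) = (s - 4)*(s - 2)*(s + 3)*(s^2 - 5*s + 6) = (s - 4)*(s - 3)*(s - 2)*(s + 3)*(s - 2)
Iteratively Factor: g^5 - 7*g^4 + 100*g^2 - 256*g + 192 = (g + 4)*(g^4 - 11*g^3 + 44*g^2 - 76*g + 48) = (g - 3)*(g + 4)*(g^3 - 8*g^2 + 20*g - 16) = (g - 3)*(g - 2)*(g + 4)*(g^2 - 6*g + 8) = (g - 4)*(g - 3)*(g - 2)*(g + 4)*(g - 2)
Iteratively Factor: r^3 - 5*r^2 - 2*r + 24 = (r - 4)*(r^2 - r - 6) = (r - 4)*(r - 3)*(r + 2)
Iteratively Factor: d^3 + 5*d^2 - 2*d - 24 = (d + 4)*(d^2 + d - 6) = (d + 3)*(d + 4)*(d - 2)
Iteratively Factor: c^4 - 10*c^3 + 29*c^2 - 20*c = (c - 1)*(c^3 - 9*c^2 + 20*c) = (c - 5)*(c - 1)*(c^2 - 4*c) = c*(c - 5)*(c - 1)*(c - 4)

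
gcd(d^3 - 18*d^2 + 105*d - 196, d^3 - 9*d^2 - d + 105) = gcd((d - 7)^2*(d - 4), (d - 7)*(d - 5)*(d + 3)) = d - 7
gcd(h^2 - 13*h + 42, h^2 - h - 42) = h - 7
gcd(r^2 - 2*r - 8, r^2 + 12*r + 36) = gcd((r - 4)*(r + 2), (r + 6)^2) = 1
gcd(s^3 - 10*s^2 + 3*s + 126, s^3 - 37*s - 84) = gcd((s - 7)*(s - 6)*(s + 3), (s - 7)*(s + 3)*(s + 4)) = s^2 - 4*s - 21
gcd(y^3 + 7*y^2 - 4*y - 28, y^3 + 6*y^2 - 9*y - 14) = y^2 + 5*y - 14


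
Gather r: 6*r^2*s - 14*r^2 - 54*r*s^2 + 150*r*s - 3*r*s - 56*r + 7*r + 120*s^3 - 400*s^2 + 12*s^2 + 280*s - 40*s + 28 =r^2*(6*s - 14) + r*(-54*s^2 + 147*s - 49) + 120*s^3 - 388*s^2 + 240*s + 28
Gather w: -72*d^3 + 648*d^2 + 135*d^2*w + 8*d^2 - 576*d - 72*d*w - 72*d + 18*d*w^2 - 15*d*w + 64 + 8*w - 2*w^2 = -72*d^3 + 656*d^2 - 648*d + w^2*(18*d - 2) + w*(135*d^2 - 87*d + 8) + 64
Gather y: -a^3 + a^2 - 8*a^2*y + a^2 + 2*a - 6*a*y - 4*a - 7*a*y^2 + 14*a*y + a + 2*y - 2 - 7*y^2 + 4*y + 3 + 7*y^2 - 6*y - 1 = -a^3 + 2*a^2 - 7*a*y^2 - a + y*(-8*a^2 + 8*a)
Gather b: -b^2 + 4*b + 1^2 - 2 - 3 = -b^2 + 4*b - 4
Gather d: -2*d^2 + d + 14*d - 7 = -2*d^2 + 15*d - 7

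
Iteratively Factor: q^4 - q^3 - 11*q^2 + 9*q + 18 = (q - 2)*(q^3 + q^2 - 9*q - 9) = (q - 2)*(q + 3)*(q^2 - 2*q - 3) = (q - 3)*(q - 2)*(q + 3)*(q + 1)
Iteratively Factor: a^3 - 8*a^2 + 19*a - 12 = (a - 3)*(a^2 - 5*a + 4) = (a - 3)*(a - 1)*(a - 4)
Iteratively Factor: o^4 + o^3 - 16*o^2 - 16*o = (o + 1)*(o^3 - 16*o) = (o + 1)*(o + 4)*(o^2 - 4*o) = o*(o + 1)*(o + 4)*(o - 4)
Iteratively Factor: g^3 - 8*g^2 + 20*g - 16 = (g - 2)*(g^2 - 6*g + 8) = (g - 2)^2*(g - 4)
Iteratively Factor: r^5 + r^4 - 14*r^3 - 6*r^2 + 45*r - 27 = (r - 3)*(r^4 + 4*r^3 - 2*r^2 - 12*r + 9) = (r - 3)*(r - 1)*(r^3 + 5*r^2 + 3*r - 9) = (r - 3)*(r - 1)^2*(r^2 + 6*r + 9) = (r - 3)*(r - 1)^2*(r + 3)*(r + 3)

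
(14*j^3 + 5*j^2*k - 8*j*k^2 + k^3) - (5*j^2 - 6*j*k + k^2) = 14*j^3 + 5*j^2*k - 5*j^2 - 8*j*k^2 + 6*j*k + k^3 - k^2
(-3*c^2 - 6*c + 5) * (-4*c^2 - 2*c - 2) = 12*c^4 + 30*c^3 - 2*c^2 + 2*c - 10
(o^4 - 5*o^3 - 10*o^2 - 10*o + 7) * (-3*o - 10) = -3*o^5 + 5*o^4 + 80*o^3 + 130*o^2 + 79*o - 70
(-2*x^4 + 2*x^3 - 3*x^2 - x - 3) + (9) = -2*x^4 + 2*x^3 - 3*x^2 - x + 6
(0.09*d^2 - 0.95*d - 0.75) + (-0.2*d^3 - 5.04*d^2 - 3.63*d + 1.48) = -0.2*d^3 - 4.95*d^2 - 4.58*d + 0.73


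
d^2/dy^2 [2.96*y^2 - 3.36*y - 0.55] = 5.92000000000000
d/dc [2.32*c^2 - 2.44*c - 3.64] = 4.64*c - 2.44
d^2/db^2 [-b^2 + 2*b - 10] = -2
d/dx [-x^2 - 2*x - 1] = -2*x - 2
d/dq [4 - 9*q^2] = -18*q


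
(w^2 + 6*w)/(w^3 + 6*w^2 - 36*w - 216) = w/(w^2 - 36)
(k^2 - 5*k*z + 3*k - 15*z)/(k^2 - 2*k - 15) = (k - 5*z)/(k - 5)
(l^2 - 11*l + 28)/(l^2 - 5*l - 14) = (l - 4)/(l + 2)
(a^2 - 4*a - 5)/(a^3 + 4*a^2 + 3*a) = (a - 5)/(a*(a + 3))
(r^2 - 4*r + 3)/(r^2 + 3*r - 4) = (r - 3)/(r + 4)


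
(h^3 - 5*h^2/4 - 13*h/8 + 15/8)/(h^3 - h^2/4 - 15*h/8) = (h - 1)/h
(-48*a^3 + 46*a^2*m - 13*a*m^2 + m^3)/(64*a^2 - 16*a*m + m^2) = (-6*a^2 + 5*a*m - m^2)/(8*a - m)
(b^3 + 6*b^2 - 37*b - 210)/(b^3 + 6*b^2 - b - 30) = (b^2 + b - 42)/(b^2 + b - 6)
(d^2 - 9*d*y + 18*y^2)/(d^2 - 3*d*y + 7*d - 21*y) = (d - 6*y)/(d + 7)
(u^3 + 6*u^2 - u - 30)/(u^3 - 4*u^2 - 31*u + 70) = (u + 3)/(u - 7)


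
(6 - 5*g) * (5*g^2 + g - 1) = -25*g^3 + 25*g^2 + 11*g - 6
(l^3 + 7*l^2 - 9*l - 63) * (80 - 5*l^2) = -5*l^5 - 35*l^4 + 125*l^3 + 875*l^2 - 720*l - 5040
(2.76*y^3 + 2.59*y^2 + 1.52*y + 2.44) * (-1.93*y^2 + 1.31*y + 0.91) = -5.3268*y^5 - 1.3831*y^4 + 2.9709*y^3 - 0.3611*y^2 + 4.5796*y + 2.2204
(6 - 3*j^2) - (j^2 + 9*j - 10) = -4*j^2 - 9*j + 16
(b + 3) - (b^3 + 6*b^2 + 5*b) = -b^3 - 6*b^2 - 4*b + 3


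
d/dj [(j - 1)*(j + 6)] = 2*j + 5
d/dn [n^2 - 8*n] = 2*n - 8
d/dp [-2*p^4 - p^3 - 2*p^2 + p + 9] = -8*p^3 - 3*p^2 - 4*p + 1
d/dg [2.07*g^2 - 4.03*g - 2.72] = 4.14*g - 4.03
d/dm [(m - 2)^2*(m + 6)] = (m - 2)*(3*m + 10)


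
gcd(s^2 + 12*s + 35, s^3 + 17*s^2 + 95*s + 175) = s^2 + 12*s + 35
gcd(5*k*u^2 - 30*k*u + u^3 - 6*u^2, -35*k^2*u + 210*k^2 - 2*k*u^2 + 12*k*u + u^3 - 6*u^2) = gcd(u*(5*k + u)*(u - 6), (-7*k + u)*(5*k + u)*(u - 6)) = 5*k*u - 30*k + u^2 - 6*u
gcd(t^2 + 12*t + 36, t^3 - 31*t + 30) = t + 6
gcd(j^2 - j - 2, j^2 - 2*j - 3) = j + 1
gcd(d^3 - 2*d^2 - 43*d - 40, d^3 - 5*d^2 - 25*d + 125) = d + 5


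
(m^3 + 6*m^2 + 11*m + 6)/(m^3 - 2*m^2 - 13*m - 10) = (m + 3)/(m - 5)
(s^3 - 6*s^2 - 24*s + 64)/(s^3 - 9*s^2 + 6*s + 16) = (s + 4)/(s + 1)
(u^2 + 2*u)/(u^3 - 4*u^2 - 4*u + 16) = u/(u^2 - 6*u + 8)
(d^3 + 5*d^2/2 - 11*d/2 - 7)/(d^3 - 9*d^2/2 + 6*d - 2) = (2*d^2 + 9*d + 7)/(2*d^2 - 5*d + 2)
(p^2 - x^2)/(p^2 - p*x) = (p + x)/p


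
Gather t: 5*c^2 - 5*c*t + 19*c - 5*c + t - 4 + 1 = 5*c^2 + 14*c + t*(1 - 5*c) - 3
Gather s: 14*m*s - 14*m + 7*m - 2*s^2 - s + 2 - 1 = -7*m - 2*s^2 + s*(14*m - 1) + 1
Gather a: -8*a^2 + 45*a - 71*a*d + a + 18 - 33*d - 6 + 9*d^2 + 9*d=-8*a^2 + a*(46 - 71*d) + 9*d^2 - 24*d + 12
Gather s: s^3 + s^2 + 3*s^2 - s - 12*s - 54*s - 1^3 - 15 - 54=s^3 + 4*s^2 - 67*s - 70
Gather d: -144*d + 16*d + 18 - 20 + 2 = -128*d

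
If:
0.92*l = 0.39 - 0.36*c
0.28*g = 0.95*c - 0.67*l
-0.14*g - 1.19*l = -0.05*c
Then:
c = -4.01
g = -18.36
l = 1.99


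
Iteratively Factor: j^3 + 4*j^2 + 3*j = (j + 1)*(j^2 + 3*j) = j*(j + 1)*(j + 3)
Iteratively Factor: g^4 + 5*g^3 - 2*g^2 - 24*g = (g + 3)*(g^3 + 2*g^2 - 8*g) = (g + 3)*(g + 4)*(g^2 - 2*g) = (g - 2)*(g + 3)*(g + 4)*(g)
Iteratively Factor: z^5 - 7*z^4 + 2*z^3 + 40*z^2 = (z + 2)*(z^4 - 9*z^3 + 20*z^2) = z*(z + 2)*(z^3 - 9*z^2 + 20*z) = z*(z - 5)*(z + 2)*(z^2 - 4*z) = z*(z - 5)*(z - 4)*(z + 2)*(z)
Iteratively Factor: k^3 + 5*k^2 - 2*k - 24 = (k + 3)*(k^2 + 2*k - 8) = (k + 3)*(k + 4)*(k - 2)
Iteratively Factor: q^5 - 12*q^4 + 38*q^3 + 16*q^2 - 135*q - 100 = (q + 1)*(q^4 - 13*q^3 + 51*q^2 - 35*q - 100) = (q - 5)*(q + 1)*(q^3 - 8*q^2 + 11*q + 20) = (q - 5)*(q + 1)^2*(q^2 - 9*q + 20) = (q - 5)^2*(q + 1)^2*(q - 4)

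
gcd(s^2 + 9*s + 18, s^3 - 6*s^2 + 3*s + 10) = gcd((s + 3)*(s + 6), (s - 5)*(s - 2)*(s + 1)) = 1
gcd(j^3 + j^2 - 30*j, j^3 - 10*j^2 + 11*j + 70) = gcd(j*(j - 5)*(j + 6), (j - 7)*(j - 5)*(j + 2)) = j - 5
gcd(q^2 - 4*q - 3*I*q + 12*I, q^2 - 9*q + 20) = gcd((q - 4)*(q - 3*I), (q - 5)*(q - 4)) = q - 4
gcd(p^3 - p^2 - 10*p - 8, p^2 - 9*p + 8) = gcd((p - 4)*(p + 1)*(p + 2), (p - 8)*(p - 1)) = 1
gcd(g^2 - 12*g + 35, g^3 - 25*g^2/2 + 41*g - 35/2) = g^2 - 12*g + 35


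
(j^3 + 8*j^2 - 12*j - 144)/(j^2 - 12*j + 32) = (j^2 + 12*j + 36)/(j - 8)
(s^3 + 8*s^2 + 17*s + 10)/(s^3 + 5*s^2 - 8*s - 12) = (s^2 + 7*s + 10)/(s^2 + 4*s - 12)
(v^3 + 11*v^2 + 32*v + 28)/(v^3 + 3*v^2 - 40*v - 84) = (v + 2)/(v - 6)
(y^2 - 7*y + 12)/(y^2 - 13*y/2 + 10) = 2*(y - 3)/(2*y - 5)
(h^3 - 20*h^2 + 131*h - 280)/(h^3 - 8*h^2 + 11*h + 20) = (h^2 - 15*h + 56)/(h^2 - 3*h - 4)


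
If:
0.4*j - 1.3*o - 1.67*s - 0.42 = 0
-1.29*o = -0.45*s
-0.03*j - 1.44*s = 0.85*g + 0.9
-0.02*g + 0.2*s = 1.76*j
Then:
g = -0.72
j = -0.01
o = -0.07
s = -0.20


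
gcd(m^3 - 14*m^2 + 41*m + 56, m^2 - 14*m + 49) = m - 7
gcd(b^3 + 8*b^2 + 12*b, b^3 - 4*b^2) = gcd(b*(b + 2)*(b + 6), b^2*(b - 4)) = b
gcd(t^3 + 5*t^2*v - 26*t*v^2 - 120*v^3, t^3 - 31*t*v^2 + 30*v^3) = t^2 + t*v - 30*v^2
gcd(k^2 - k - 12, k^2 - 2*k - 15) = k + 3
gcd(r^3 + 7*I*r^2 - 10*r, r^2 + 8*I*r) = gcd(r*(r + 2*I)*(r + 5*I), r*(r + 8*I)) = r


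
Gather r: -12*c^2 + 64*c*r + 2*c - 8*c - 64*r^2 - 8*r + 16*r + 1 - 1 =-12*c^2 - 6*c - 64*r^2 + r*(64*c + 8)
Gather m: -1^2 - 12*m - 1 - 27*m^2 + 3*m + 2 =-27*m^2 - 9*m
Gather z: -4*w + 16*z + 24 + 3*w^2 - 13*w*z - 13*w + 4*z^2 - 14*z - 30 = 3*w^2 - 17*w + 4*z^2 + z*(2 - 13*w) - 6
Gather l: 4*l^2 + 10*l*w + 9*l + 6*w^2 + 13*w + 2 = 4*l^2 + l*(10*w + 9) + 6*w^2 + 13*w + 2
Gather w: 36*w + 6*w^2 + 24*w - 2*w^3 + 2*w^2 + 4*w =-2*w^3 + 8*w^2 + 64*w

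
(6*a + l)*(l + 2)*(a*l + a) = 6*a^2*l^2 + 18*a^2*l + 12*a^2 + a*l^3 + 3*a*l^2 + 2*a*l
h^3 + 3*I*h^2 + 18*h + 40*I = (h - 4*I)*(h + 2*I)*(h + 5*I)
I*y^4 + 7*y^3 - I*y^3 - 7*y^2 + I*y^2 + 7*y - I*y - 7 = (y - 7*I)*(y - I)*(y + I)*(I*y - I)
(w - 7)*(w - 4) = w^2 - 11*w + 28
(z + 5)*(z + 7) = z^2 + 12*z + 35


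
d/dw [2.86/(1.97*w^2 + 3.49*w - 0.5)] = (-11.2684*w - 9.9814)/(1.97*w^2 + 3.49*w - 0.5)^2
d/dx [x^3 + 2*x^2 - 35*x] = 3*x^2 + 4*x - 35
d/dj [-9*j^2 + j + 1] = 1 - 18*j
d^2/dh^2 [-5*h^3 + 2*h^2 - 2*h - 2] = 4 - 30*h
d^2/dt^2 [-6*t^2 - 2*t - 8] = -12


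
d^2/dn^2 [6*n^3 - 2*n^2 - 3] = 36*n - 4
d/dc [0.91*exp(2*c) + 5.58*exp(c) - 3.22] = (1.82*exp(c) + 5.58)*exp(c)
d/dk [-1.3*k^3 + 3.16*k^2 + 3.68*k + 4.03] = -3.9*k^2 + 6.32*k + 3.68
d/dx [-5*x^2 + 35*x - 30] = 35 - 10*x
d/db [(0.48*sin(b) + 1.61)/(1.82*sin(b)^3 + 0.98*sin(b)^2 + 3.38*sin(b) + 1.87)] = (-4.466*sin(b) + 0.4368*sin(3*b) + 4.6305*cos(2*b) - 9.1747)*cos(b)/(1.82*sin(b)^3 + 0.98*sin(b)^2 + 3.38*sin(b) + 1.87)^2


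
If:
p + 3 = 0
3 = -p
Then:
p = -3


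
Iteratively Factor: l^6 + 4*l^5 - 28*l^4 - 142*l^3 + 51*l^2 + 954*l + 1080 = (l - 5)*(l^5 + 9*l^4 + 17*l^3 - 57*l^2 - 234*l - 216) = (l - 5)*(l + 3)*(l^4 + 6*l^3 - l^2 - 54*l - 72) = (l - 5)*(l - 3)*(l + 3)*(l^3 + 9*l^2 + 26*l + 24) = (l - 5)*(l - 3)*(l + 3)*(l + 4)*(l^2 + 5*l + 6) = (l - 5)*(l - 3)*(l + 3)^2*(l + 4)*(l + 2)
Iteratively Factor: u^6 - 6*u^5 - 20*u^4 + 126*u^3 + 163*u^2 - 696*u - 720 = (u - 5)*(u^5 - u^4 - 25*u^3 + u^2 + 168*u + 144) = (u - 5)*(u - 4)*(u^4 + 3*u^3 - 13*u^2 - 51*u - 36) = (u - 5)*(u - 4)*(u + 1)*(u^3 + 2*u^2 - 15*u - 36) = (u - 5)*(u - 4)*(u + 1)*(u + 3)*(u^2 - u - 12) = (u - 5)*(u - 4)*(u + 1)*(u + 3)^2*(u - 4)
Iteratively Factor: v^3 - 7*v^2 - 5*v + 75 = (v + 3)*(v^2 - 10*v + 25) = (v - 5)*(v + 3)*(v - 5)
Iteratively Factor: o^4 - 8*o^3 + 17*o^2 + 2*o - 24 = (o - 2)*(o^3 - 6*o^2 + 5*o + 12) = (o - 4)*(o - 2)*(o^2 - 2*o - 3) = (o - 4)*(o - 3)*(o - 2)*(o + 1)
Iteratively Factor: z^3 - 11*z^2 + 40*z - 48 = (z - 3)*(z^2 - 8*z + 16) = (z - 4)*(z - 3)*(z - 4)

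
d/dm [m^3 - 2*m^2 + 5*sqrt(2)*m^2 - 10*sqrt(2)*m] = 3*m^2 - 4*m + 10*sqrt(2)*m - 10*sqrt(2)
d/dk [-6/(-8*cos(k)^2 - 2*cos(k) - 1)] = 12*(8*cos(k) + 1)*sin(k)/(8*cos(k)^2 + 2*cos(k) + 1)^2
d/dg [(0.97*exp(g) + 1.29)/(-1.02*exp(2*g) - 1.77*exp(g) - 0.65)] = (0.9894*exp(2*g) + 2.6316*exp(g) + 1.6528)*exp(g)/(1.0404*exp(4*g) + 3.6108*exp(3*g) + 4.4589*exp(2*g) + 2.301*exp(g) + 0.4225)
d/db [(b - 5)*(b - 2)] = 2*b - 7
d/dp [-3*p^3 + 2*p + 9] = 2 - 9*p^2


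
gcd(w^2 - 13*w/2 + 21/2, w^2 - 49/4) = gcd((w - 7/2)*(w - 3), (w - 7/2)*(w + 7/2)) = w - 7/2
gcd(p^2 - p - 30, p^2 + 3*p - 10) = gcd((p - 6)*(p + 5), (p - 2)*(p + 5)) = p + 5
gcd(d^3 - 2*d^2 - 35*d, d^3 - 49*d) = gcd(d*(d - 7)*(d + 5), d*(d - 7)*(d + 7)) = d^2 - 7*d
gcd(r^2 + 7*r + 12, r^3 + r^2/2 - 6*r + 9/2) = r + 3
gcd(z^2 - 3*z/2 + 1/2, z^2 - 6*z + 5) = z - 1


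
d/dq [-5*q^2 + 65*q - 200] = 65 - 10*q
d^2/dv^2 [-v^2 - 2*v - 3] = -2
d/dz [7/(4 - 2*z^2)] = 7*z/(z^2 - 2)^2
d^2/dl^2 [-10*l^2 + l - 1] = -20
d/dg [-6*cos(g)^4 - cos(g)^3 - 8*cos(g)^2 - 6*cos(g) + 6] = (24*cos(g)^3 + 3*cos(g)^2 + 16*cos(g) + 6)*sin(g)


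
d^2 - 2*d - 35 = (d - 7)*(d + 5)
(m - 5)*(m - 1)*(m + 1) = m^3 - 5*m^2 - m + 5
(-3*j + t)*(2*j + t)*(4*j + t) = -24*j^3 - 10*j^2*t + 3*j*t^2 + t^3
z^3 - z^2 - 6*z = z*(z - 3)*(z + 2)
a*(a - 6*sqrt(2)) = a^2 - 6*sqrt(2)*a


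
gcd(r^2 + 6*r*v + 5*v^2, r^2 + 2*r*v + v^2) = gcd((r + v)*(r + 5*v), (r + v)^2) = r + v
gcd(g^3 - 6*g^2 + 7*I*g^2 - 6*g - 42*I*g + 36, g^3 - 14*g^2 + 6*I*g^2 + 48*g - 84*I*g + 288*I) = g^2 + g*(-6 + 6*I) - 36*I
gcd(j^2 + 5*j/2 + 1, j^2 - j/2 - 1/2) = j + 1/2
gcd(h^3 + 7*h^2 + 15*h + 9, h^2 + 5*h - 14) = 1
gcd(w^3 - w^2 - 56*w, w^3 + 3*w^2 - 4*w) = w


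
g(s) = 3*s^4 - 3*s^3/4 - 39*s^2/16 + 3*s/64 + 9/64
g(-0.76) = 0.03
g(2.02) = 34.06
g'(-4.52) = -1132.03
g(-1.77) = 26.03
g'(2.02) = 79.93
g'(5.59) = 1998.61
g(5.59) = 2722.56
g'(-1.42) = -31.93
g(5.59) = 2722.56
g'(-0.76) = -2.82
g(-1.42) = 9.50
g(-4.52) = 1271.59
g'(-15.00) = -40933.08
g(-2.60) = 133.82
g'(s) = 12*s^3 - 9*s^2/4 - 39*s/8 + 3/64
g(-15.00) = 153857.25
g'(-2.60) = -213.40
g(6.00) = 3638.67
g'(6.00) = 2481.80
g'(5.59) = 1998.61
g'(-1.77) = -64.92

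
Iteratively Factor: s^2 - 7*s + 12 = (s - 3)*(s - 4)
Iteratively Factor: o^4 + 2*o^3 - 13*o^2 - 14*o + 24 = (o - 3)*(o^3 + 5*o^2 + 2*o - 8) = (o - 3)*(o - 1)*(o^2 + 6*o + 8) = (o - 3)*(o - 1)*(o + 4)*(o + 2)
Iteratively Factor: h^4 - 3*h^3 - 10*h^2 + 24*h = (h)*(h^3 - 3*h^2 - 10*h + 24) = h*(h - 2)*(h^2 - h - 12) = h*(h - 4)*(h - 2)*(h + 3)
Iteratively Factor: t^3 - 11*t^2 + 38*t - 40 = (t - 5)*(t^2 - 6*t + 8) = (t - 5)*(t - 2)*(t - 4)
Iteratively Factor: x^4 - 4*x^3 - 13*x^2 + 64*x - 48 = (x + 4)*(x^3 - 8*x^2 + 19*x - 12) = (x - 1)*(x + 4)*(x^2 - 7*x + 12) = (x - 3)*(x - 1)*(x + 4)*(x - 4)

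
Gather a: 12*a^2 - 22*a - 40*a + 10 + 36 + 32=12*a^2 - 62*a + 78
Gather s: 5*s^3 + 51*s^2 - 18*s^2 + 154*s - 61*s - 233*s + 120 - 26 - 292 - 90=5*s^3 + 33*s^2 - 140*s - 288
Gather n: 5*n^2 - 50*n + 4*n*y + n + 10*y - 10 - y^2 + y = 5*n^2 + n*(4*y - 49) - y^2 + 11*y - 10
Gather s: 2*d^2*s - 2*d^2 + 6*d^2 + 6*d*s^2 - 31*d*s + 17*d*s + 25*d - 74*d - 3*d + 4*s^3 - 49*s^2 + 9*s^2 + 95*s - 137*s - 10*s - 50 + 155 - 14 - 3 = 4*d^2 - 52*d + 4*s^3 + s^2*(6*d - 40) + s*(2*d^2 - 14*d - 52) + 88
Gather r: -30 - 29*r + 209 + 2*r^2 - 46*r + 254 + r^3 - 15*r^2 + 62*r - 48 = r^3 - 13*r^2 - 13*r + 385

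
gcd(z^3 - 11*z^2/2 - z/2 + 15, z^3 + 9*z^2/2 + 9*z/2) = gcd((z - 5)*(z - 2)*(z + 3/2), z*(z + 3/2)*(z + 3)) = z + 3/2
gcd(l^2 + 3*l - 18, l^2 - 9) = l - 3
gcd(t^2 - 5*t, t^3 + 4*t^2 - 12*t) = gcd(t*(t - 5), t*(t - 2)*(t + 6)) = t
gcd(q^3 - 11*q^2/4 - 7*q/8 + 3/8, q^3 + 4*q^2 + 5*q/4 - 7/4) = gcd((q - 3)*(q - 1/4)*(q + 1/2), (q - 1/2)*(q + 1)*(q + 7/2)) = 1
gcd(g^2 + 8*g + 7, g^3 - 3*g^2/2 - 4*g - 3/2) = g + 1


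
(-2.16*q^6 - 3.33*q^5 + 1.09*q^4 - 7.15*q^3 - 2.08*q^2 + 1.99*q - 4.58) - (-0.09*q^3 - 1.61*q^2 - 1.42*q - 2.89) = -2.16*q^6 - 3.33*q^5 + 1.09*q^4 - 7.06*q^3 - 0.47*q^2 + 3.41*q - 1.69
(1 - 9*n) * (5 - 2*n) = 18*n^2 - 47*n + 5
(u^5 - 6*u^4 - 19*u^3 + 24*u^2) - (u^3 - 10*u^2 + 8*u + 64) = u^5 - 6*u^4 - 20*u^3 + 34*u^2 - 8*u - 64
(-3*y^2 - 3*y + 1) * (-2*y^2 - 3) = 6*y^4 + 6*y^3 + 7*y^2 + 9*y - 3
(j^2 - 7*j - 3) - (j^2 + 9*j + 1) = -16*j - 4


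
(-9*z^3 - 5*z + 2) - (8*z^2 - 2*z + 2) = -9*z^3 - 8*z^2 - 3*z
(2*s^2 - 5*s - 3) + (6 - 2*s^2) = 3 - 5*s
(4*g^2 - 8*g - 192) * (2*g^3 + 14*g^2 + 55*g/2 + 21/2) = 8*g^5 + 40*g^4 - 386*g^3 - 2866*g^2 - 5364*g - 2016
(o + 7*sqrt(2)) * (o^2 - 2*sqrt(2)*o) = o^3 + 5*sqrt(2)*o^2 - 28*o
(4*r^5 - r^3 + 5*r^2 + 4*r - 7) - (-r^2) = 4*r^5 - r^3 + 6*r^2 + 4*r - 7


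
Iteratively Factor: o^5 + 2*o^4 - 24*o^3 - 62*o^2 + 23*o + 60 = (o - 5)*(o^4 + 7*o^3 + 11*o^2 - 7*o - 12) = (o - 5)*(o - 1)*(o^3 + 8*o^2 + 19*o + 12) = (o - 5)*(o - 1)*(o + 1)*(o^2 + 7*o + 12) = (o - 5)*(o - 1)*(o + 1)*(o + 4)*(o + 3)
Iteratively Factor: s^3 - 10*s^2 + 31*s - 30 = (s - 3)*(s^2 - 7*s + 10) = (s - 5)*(s - 3)*(s - 2)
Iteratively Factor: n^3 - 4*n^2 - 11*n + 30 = (n + 3)*(n^2 - 7*n + 10) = (n - 2)*(n + 3)*(n - 5)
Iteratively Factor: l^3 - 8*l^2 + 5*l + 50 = (l + 2)*(l^2 - 10*l + 25) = (l - 5)*(l + 2)*(l - 5)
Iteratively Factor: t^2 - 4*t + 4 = (t - 2)*(t - 2)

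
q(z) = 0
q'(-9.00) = 0.00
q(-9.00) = 0.00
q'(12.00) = 0.00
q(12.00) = 0.00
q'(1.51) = 0.00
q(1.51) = 0.00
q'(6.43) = 0.00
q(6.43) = 0.00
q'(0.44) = 0.00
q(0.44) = 0.00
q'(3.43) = 0.00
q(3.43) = 0.00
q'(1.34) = 0.00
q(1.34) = 0.00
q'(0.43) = 0.00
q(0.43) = 0.00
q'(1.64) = 0.00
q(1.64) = 0.00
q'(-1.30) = 0.00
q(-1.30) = 0.00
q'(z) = 0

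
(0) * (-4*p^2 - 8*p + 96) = 0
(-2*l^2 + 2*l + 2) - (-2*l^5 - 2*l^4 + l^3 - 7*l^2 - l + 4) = 2*l^5 + 2*l^4 - l^3 + 5*l^2 + 3*l - 2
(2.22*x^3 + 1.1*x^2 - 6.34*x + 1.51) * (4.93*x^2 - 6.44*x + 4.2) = 10.9446*x^5 - 8.8738*x^4 - 29.0162*x^3 + 52.8939*x^2 - 36.3524*x + 6.342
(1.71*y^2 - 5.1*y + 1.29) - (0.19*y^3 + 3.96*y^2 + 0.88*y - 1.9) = -0.19*y^3 - 2.25*y^2 - 5.98*y + 3.19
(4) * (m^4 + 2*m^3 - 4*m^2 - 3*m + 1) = 4*m^4 + 8*m^3 - 16*m^2 - 12*m + 4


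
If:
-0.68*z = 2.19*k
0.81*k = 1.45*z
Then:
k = 0.00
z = 0.00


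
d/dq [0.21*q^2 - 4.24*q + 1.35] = 0.42*q - 4.24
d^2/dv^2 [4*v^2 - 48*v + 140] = 8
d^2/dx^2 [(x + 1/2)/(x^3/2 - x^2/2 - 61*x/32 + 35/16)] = 32*(1536*x^5 + 416*x^3 - 15600*x^2 + 6288*x + 13381)/(4096*x^9 - 12288*x^8 - 34560*x^7 + 143360*x^6 + 24240*x^5 - 534768*x^4 + 418139*x^3 + 546210*x^2 - 896700*x + 343000)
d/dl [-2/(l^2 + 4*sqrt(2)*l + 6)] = 4*(l + 2*sqrt(2))/(l^2 + 4*sqrt(2)*l + 6)^2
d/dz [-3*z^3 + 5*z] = 5 - 9*z^2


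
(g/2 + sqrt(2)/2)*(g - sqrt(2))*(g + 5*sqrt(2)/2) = g^3/2 + 5*sqrt(2)*g^2/4 - g - 5*sqrt(2)/2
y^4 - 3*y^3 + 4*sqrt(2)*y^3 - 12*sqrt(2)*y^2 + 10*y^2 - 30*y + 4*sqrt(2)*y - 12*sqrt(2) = (y - 3)*(y + sqrt(2))^2*(y + 2*sqrt(2))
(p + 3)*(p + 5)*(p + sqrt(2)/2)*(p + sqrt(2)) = p^4 + 3*sqrt(2)*p^3/2 + 8*p^3 + 16*p^2 + 12*sqrt(2)*p^2 + 8*p + 45*sqrt(2)*p/2 + 15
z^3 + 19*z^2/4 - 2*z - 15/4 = (z - 1)*(z + 3/4)*(z + 5)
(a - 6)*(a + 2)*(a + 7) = a^3 + 3*a^2 - 40*a - 84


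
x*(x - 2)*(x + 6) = x^3 + 4*x^2 - 12*x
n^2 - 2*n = n*(n - 2)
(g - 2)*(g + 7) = g^2 + 5*g - 14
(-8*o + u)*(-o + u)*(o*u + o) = 8*o^3*u + 8*o^3 - 9*o^2*u^2 - 9*o^2*u + o*u^3 + o*u^2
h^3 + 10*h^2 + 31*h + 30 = (h + 2)*(h + 3)*(h + 5)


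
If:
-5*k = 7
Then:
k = -7/5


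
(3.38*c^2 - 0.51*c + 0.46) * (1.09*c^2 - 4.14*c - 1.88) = 3.6842*c^4 - 14.5491*c^3 - 3.7416*c^2 - 0.9456*c - 0.8648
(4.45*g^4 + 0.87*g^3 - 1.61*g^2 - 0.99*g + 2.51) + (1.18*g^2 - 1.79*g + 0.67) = 4.45*g^4 + 0.87*g^3 - 0.43*g^2 - 2.78*g + 3.18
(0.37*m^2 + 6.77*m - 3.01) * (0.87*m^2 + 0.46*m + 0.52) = 0.3219*m^4 + 6.0601*m^3 + 0.6879*m^2 + 2.1358*m - 1.5652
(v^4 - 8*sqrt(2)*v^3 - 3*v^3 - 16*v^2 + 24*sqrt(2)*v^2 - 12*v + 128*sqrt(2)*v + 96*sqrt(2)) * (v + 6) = v^5 - 8*sqrt(2)*v^4 + 3*v^4 - 34*v^3 - 24*sqrt(2)*v^3 - 108*v^2 + 272*sqrt(2)*v^2 - 72*v + 864*sqrt(2)*v + 576*sqrt(2)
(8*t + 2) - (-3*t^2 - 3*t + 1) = 3*t^2 + 11*t + 1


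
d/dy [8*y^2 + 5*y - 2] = 16*y + 5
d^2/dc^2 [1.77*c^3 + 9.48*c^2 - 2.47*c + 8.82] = 10.62*c + 18.96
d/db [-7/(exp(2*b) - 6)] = 14*exp(2*b)/(exp(2*b) - 6)^2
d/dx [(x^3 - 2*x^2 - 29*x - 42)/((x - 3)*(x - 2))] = (x^4 - 10*x^3 + 57*x^2 + 60*x - 384)/(x^4 - 10*x^3 + 37*x^2 - 60*x + 36)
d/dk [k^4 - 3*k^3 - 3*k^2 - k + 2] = 4*k^3 - 9*k^2 - 6*k - 1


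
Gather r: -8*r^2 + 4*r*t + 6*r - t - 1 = -8*r^2 + r*(4*t + 6) - t - 1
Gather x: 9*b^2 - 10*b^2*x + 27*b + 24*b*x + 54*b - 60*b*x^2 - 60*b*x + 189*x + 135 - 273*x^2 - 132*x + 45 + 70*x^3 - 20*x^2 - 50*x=9*b^2 + 81*b + 70*x^3 + x^2*(-60*b - 293) + x*(-10*b^2 - 36*b + 7) + 180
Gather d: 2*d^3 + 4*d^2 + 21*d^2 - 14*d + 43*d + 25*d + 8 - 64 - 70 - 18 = 2*d^3 + 25*d^2 + 54*d - 144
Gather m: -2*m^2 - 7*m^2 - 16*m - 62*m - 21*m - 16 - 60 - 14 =-9*m^2 - 99*m - 90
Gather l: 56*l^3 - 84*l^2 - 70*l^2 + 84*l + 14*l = 56*l^3 - 154*l^2 + 98*l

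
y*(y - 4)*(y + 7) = y^3 + 3*y^2 - 28*y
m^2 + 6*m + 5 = (m + 1)*(m + 5)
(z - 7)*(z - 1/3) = z^2 - 22*z/3 + 7/3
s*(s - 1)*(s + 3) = s^3 + 2*s^2 - 3*s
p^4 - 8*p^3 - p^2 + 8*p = p*(p - 8)*(p - 1)*(p + 1)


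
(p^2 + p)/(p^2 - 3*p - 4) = p/(p - 4)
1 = 1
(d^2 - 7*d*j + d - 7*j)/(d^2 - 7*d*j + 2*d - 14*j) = (d + 1)/(d + 2)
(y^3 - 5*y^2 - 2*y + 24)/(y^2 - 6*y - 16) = (y^2 - 7*y + 12)/(y - 8)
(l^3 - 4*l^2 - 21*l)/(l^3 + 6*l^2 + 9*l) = (l - 7)/(l + 3)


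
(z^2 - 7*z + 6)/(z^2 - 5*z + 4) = (z - 6)/(z - 4)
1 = 1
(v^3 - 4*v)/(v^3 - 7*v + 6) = v*(v + 2)/(v^2 + 2*v - 3)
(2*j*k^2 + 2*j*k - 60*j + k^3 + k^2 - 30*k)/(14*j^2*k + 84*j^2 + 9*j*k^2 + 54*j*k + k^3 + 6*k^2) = (k - 5)/(7*j + k)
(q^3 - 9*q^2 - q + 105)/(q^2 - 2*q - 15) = q - 7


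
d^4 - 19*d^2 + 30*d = d*(d - 3)*(d - 2)*(d + 5)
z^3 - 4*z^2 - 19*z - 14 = (z - 7)*(z + 1)*(z + 2)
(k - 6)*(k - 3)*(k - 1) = k^3 - 10*k^2 + 27*k - 18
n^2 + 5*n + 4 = (n + 1)*(n + 4)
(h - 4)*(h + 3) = h^2 - h - 12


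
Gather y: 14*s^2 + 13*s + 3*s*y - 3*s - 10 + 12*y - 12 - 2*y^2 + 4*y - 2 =14*s^2 + 10*s - 2*y^2 + y*(3*s + 16) - 24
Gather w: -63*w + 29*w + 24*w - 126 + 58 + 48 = -10*w - 20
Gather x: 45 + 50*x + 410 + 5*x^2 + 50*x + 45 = 5*x^2 + 100*x + 500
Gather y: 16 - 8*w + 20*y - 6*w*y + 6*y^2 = -8*w + 6*y^2 + y*(20 - 6*w) + 16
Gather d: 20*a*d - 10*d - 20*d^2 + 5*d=-20*d^2 + d*(20*a - 5)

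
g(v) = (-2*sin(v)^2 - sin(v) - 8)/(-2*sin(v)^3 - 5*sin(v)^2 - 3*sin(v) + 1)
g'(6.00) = -2.22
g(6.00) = -5.28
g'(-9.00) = -0.70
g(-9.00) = -5.19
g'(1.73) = 0.33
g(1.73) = 1.25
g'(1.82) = 0.55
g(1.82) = 1.29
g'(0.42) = -43.47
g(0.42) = 7.34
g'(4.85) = 1.63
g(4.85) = -8.89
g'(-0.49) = 1.67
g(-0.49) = -5.27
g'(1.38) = -0.41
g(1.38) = 1.26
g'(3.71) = -2.66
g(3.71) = -5.44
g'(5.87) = 0.51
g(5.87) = -5.18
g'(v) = (-4*sin(v)*cos(v) - cos(v))/(-2*sin(v)^3 - 5*sin(v)^2 - 3*sin(v) + 1) + (6*sin(v)^2*cos(v) + 10*sin(v)*cos(v) + 3*cos(v))*(-2*sin(v)^2 - sin(v) - 8)/(-2*sin(v)^3 - 5*sin(v)^2 - 3*sin(v) + 1)^2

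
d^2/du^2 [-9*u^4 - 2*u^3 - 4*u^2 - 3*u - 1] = -108*u^2 - 12*u - 8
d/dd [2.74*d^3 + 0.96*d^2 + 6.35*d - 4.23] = 8.22*d^2 + 1.92*d + 6.35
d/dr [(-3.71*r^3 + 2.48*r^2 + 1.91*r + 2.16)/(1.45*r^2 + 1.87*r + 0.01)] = (-5.3795*r^4 - 13.8754*r^3 + 1.7568*r^2 - 6.2144*r - 4.0201)/(2.1025*r^4 + 5.423*r^3 + 3.5259*r^2 + 0.0374*r + 0.0001)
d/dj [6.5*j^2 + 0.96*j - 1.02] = 13.0*j + 0.96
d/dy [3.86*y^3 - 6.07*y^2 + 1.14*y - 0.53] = 11.58*y^2 - 12.14*y + 1.14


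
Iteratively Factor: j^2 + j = (j + 1)*(j)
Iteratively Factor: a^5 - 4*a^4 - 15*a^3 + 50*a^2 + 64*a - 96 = (a - 4)*(a^4 - 15*a^2 - 10*a + 24) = (a - 4)*(a + 3)*(a^3 - 3*a^2 - 6*a + 8) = (a - 4)^2*(a + 3)*(a^2 + a - 2) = (a - 4)^2*(a - 1)*(a + 3)*(a + 2)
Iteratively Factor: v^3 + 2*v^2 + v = (v + 1)*(v^2 + v) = v*(v + 1)*(v + 1)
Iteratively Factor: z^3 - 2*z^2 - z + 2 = (z + 1)*(z^2 - 3*z + 2) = (z - 1)*(z + 1)*(z - 2)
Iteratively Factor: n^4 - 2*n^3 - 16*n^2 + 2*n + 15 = (n + 1)*(n^3 - 3*n^2 - 13*n + 15) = (n + 1)*(n + 3)*(n^2 - 6*n + 5) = (n - 1)*(n + 1)*(n + 3)*(n - 5)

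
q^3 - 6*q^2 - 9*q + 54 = (q - 6)*(q - 3)*(q + 3)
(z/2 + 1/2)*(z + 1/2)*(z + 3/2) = z^3/2 + 3*z^2/2 + 11*z/8 + 3/8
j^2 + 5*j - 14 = (j - 2)*(j + 7)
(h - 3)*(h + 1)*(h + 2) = h^3 - 7*h - 6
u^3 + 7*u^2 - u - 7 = (u - 1)*(u + 1)*(u + 7)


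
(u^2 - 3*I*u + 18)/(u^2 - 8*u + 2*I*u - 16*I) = (u^2 - 3*I*u + 18)/(u^2 + 2*u*(-4 + I) - 16*I)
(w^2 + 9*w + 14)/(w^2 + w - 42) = (w + 2)/(w - 6)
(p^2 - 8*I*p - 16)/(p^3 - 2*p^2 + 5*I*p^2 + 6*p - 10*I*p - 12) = (p^2 - 8*I*p - 16)/(p^3 + p^2*(-2 + 5*I) + p*(6 - 10*I) - 12)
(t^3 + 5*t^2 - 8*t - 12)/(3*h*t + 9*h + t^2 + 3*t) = (t^3 + 5*t^2 - 8*t - 12)/(3*h*t + 9*h + t^2 + 3*t)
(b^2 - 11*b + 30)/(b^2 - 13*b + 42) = (b - 5)/(b - 7)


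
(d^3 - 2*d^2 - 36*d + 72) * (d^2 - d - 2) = d^5 - 3*d^4 - 36*d^3 + 112*d^2 - 144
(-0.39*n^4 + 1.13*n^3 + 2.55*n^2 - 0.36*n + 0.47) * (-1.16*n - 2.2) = 0.4524*n^5 - 0.4528*n^4 - 5.444*n^3 - 5.1924*n^2 + 0.2468*n - 1.034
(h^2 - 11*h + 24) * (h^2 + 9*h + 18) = h^4 - 2*h^3 - 57*h^2 + 18*h + 432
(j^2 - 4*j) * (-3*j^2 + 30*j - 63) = -3*j^4 + 42*j^3 - 183*j^2 + 252*j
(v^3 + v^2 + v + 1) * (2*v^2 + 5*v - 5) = 2*v^5 + 7*v^4 + 2*v^3 + 2*v^2 - 5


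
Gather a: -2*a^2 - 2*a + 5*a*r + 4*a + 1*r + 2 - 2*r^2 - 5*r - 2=-2*a^2 + a*(5*r + 2) - 2*r^2 - 4*r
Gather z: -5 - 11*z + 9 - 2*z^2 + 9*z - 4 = -2*z^2 - 2*z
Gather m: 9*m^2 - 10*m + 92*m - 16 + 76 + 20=9*m^2 + 82*m + 80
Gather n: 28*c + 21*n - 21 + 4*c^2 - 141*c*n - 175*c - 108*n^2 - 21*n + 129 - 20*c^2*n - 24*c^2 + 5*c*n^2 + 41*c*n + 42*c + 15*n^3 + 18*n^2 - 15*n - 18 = -20*c^2 - 105*c + 15*n^3 + n^2*(5*c - 90) + n*(-20*c^2 - 100*c - 15) + 90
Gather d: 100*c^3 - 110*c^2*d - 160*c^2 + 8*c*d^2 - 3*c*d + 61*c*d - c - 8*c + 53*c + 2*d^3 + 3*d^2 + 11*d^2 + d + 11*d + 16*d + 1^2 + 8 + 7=100*c^3 - 160*c^2 + 44*c + 2*d^3 + d^2*(8*c + 14) + d*(-110*c^2 + 58*c + 28) + 16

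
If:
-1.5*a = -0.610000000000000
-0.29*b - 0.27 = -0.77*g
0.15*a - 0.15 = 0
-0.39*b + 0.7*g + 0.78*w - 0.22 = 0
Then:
No Solution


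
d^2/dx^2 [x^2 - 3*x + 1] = 2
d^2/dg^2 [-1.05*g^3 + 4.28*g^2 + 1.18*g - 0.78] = 8.56 - 6.3*g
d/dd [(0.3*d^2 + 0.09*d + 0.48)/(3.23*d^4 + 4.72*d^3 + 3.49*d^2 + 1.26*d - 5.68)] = (-1.938*d^5 - 2.2881*d^4 - 7.0512*d^3 - 6.7329*d^2 - 6.7584*d - 1.116)/(10.4329*d^8 + 30.4912*d^7 + 44.8238*d^6 + 41.0852*d^5 - 12.6183*d^4 - 44.8244*d^3 - 38.0588*d^2 - 14.3136*d + 32.2624)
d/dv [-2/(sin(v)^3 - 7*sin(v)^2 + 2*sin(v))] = 2*(3*cos(v) - 14/tan(v) + 2*cos(v)/sin(v)^2)/(sin(v)^2 - 7*sin(v) + 2)^2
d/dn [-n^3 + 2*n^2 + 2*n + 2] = -3*n^2 + 4*n + 2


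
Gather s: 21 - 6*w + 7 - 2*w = 28 - 8*w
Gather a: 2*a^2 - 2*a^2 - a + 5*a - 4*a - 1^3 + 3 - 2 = 0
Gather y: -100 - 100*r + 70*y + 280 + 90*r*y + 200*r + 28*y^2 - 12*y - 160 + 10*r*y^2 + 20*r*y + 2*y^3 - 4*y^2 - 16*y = 100*r + 2*y^3 + y^2*(10*r + 24) + y*(110*r + 42) + 20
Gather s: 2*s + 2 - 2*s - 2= 0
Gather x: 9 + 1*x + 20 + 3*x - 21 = 4*x + 8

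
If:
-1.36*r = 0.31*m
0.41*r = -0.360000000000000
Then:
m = 3.85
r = -0.88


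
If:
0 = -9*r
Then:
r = 0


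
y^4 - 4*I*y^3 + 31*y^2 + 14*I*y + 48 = (y - 8*I)*(y - I)*(y + 2*I)*(y + 3*I)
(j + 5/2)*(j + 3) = j^2 + 11*j/2 + 15/2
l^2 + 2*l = l*(l + 2)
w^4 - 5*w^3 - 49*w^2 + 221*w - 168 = (w - 8)*(w - 3)*(w - 1)*(w + 7)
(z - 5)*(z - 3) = z^2 - 8*z + 15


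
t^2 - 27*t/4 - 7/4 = (t - 7)*(t + 1/4)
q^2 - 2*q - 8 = (q - 4)*(q + 2)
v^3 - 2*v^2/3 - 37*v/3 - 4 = (v - 4)*(v + 1/3)*(v + 3)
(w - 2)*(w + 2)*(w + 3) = w^3 + 3*w^2 - 4*w - 12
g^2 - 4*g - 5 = (g - 5)*(g + 1)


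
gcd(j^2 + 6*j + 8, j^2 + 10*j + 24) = j + 4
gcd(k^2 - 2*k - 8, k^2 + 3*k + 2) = k + 2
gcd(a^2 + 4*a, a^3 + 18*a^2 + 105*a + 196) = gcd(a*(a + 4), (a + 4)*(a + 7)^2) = a + 4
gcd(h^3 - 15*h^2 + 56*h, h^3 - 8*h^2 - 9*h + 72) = h - 8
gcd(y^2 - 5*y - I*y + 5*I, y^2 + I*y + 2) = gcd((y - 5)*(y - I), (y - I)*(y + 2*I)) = y - I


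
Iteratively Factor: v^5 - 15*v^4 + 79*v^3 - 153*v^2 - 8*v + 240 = (v - 3)*(v^4 - 12*v^3 + 43*v^2 - 24*v - 80) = (v - 4)*(v - 3)*(v^3 - 8*v^2 + 11*v + 20) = (v - 4)*(v - 3)*(v + 1)*(v^2 - 9*v + 20) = (v - 4)^2*(v - 3)*(v + 1)*(v - 5)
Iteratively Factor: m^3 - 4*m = (m)*(m^2 - 4) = m*(m + 2)*(m - 2)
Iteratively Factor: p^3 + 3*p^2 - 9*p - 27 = (p - 3)*(p^2 + 6*p + 9) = (p - 3)*(p + 3)*(p + 3)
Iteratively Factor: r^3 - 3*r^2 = (r - 3)*(r^2) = r*(r - 3)*(r)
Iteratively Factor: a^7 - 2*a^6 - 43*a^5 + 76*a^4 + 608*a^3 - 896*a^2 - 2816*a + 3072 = (a - 4)*(a^6 + 2*a^5 - 35*a^4 - 64*a^3 + 352*a^2 + 512*a - 768) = (a - 4)*(a + 3)*(a^5 - a^4 - 32*a^3 + 32*a^2 + 256*a - 256) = (a - 4)^2*(a + 3)*(a^4 + 3*a^3 - 20*a^2 - 48*a + 64) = (a - 4)^2*(a + 3)*(a + 4)*(a^3 - a^2 - 16*a + 16) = (a - 4)^2*(a + 3)*(a + 4)^2*(a^2 - 5*a + 4) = (a - 4)^2*(a - 1)*(a + 3)*(a + 4)^2*(a - 4)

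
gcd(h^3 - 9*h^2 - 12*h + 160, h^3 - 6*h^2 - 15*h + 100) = h^2 - h - 20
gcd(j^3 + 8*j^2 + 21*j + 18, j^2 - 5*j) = 1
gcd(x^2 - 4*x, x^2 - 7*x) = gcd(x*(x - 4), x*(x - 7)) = x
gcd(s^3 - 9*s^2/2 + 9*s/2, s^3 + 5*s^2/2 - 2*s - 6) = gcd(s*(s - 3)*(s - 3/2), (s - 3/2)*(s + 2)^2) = s - 3/2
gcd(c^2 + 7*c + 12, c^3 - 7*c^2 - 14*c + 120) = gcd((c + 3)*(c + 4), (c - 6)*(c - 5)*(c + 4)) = c + 4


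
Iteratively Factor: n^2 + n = (n)*(n + 1)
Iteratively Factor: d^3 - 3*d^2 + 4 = (d + 1)*(d^2 - 4*d + 4) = (d - 2)*(d + 1)*(d - 2)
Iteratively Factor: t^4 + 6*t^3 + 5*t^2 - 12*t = (t)*(t^3 + 6*t^2 + 5*t - 12) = t*(t + 4)*(t^2 + 2*t - 3) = t*(t + 3)*(t + 4)*(t - 1)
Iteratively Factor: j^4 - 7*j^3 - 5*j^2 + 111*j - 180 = (j + 4)*(j^3 - 11*j^2 + 39*j - 45) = (j - 3)*(j + 4)*(j^2 - 8*j + 15) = (j - 5)*(j - 3)*(j + 4)*(j - 3)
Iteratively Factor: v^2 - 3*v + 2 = (v - 1)*(v - 2)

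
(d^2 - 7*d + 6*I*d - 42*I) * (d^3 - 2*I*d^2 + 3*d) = d^5 - 7*d^4 + 4*I*d^4 + 15*d^3 - 28*I*d^3 - 105*d^2 + 18*I*d^2 - 126*I*d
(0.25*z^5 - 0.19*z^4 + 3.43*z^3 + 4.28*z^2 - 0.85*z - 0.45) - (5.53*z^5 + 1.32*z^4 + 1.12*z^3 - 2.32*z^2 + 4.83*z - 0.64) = -5.28*z^5 - 1.51*z^4 + 2.31*z^3 + 6.6*z^2 - 5.68*z + 0.19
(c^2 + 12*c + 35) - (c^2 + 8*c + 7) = 4*c + 28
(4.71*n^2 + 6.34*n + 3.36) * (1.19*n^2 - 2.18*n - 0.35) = 5.6049*n^4 - 2.7232*n^3 - 11.4713*n^2 - 9.5438*n - 1.176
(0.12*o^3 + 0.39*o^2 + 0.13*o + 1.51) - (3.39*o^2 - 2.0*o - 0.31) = 0.12*o^3 - 3.0*o^2 + 2.13*o + 1.82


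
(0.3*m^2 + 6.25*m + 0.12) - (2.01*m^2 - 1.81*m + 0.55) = -1.71*m^2 + 8.06*m - 0.43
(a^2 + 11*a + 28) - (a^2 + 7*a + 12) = 4*a + 16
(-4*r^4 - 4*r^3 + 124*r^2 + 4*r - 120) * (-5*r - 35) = 20*r^5 + 160*r^4 - 480*r^3 - 4360*r^2 + 460*r + 4200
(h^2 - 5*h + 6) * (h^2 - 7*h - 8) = h^4 - 12*h^3 + 33*h^2 - 2*h - 48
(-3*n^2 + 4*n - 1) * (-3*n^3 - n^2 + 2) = 9*n^5 - 9*n^4 - n^3 - 5*n^2 + 8*n - 2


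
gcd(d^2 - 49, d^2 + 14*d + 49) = d + 7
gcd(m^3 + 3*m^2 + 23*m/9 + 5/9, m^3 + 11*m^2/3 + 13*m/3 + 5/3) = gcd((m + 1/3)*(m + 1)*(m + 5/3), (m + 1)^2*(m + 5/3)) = m^2 + 8*m/3 + 5/3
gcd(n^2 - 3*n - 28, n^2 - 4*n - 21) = n - 7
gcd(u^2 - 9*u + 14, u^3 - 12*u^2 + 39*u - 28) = u - 7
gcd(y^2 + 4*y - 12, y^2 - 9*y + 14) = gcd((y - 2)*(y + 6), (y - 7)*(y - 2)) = y - 2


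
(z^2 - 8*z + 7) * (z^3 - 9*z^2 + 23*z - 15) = z^5 - 17*z^4 + 102*z^3 - 262*z^2 + 281*z - 105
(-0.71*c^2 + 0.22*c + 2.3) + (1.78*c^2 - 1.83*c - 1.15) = 1.07*c^2 - 1.61*c + 1.15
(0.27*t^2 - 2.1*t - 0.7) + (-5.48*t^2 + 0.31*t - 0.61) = -5.21*t^2 - 1.79*t - 1.31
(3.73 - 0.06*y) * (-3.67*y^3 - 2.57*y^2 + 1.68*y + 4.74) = 0.2202*y^4 - 13.5349*y^3 - 9.6869*y^2 + 5.982*y + 17.6802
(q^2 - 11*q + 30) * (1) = q^2 - 11*q + 30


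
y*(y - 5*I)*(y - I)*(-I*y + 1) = -I*y^4 - 5*y^3 - I*y^2 - 5*y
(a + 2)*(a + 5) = a^2 + 7*a + 10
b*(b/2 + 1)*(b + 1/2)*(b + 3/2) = b^4/2 + 2*b^3 + 19*b^2/8 + 3*b/4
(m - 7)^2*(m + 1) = m^3 - 13*m^2 + 35*m + 49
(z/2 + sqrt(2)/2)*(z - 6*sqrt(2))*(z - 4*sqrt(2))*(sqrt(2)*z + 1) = sqrt(2)*z^4/2 - 17*z^3/2 + 19*sqrt(2)*z^2/2 + 62*z + 24*sqrt(2)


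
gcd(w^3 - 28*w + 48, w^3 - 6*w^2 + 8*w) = w^2 - 6*w + 8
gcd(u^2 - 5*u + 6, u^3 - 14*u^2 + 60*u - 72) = u - 2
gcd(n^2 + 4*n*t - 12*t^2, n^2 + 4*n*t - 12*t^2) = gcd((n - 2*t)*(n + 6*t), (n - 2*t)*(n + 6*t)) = -n^2 - 4*n*t + 12*t^2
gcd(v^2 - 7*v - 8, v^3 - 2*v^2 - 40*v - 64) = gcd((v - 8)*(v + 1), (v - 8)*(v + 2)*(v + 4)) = v - 8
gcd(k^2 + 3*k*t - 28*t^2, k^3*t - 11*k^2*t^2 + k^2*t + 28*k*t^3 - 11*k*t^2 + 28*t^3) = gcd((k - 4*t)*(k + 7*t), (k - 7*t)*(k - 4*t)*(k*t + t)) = -k + 4*t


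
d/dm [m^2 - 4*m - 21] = 2*m - 4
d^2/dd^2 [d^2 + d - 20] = 2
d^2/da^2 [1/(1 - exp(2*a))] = 4*(exp(2*a) + 1)*exp(2*a)/(1 - exp(2*a))^3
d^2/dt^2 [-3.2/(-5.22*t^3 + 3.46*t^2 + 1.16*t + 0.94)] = ((22.144 - 100.224*t)*(-5.22*t^3 + 3.46*t^2 + 1.16*t + 0.94) - 3.2*(-31.32*t^2 + 13.84*t + 2.32)*(-15.66*t^2 + 6.92*t + 1.16))/(-5.22*t^3 + 3.46*t^2 + 1.16*t + 0.94)^3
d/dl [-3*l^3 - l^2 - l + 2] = -9*l^2 - 2*l - 1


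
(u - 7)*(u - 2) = u^2 - 9*u + 14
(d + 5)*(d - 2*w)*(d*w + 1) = d^3*w - 2*d^2*w^2 + 5*d^2*w + d^2 - 10*d*w^2 - 2*d*w + 5*d - 10*w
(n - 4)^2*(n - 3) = n^3 - 11*n^2 + 40*n - 48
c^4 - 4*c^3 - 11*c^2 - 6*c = c*(c - 6)*(c + 1)^2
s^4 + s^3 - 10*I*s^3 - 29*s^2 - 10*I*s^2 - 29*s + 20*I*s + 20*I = (s + 1)*(s - 5*I)*(s - 4*I)*(s - I)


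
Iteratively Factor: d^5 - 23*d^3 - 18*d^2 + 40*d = (d + 4)*(d^4 - 4*d^3 - 7*d^2 + 10*d) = d*(d + 4)*(d^3 - 4*d^2 - 7*d + 10) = d*(d + 2)*(d + 4)*(d^2 - 6*d + 5) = d*(d - 1)*(d + 2)*(d + 4)*(d - 5)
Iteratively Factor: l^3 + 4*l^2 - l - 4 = (l + 1)*(l^2 + 3*l - 4) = (l - 1)*(l + 1)*(l + 4)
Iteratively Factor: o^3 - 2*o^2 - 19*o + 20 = (o - 1)*(o^2 - o - 20) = (o - 1)*(o + 4)*(o - 5)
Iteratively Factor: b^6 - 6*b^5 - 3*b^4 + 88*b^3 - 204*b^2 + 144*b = (b - 2)*(b^5 - 4*b^4 - 11*b^3 + 66*b^2 - 72*b) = (b - 3)*(b - 2)*(b^4 - b^3 - 14*b^2 + 24*b) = b*(b - 3)*(b - 2)*(b^3 - b^2 - 14*b + 24) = b*(b - 3)*(b - 2)^2*(b^2 + b - 12) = b*(b - 3)*(b - 2)^2*(b + 4)*(b - 3)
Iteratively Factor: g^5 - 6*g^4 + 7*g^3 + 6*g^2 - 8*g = (g)*(g^4 - 6*g^3 + 7*g^2 + 6*g - 8) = g*(g - 4)*(g^3 - 2*g^2 - g + 2) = g*(g - 4)*(g + 1)*(g^2 - 3*g + 2) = g*(g - 4)*(g - 1)*(g + 1)*(g - 2)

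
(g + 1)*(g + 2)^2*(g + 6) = g^4 + 11*g^3 + 38*g^2 + 52*g + 24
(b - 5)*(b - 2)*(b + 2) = b^3 - 5*b^2 - 4*b + 20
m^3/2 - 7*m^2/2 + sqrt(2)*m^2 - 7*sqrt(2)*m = m*(m/2 + sqrt(2))*(m - 7)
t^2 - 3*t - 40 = (t - 8)*(t + 5)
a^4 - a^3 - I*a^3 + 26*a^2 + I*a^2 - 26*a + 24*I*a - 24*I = (a - 6*I)*(a + 4*I)*(-I*a + 1)*(I*a - I)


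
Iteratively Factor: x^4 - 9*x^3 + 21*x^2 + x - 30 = (x - 3)*(x^3 - 6*x^2 + 3*x + 10) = (x - 3)*(x + 1)*(x^2 - 7*x + 10) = (x - 3)*(x - 2)*(x + 1)*(x - 5)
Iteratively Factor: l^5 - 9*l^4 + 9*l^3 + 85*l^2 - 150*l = (l - 5)*(l^4 - 4*l^3 - 11*l^2 + 30*l) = (l - 5)*(l + 3)*(l^3 - 7*l^2 + 10*l) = (l - 5)^2*(l + 3)*(l^2 - 2*l) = (l - 5)^2*(l - 2)*(l + 3)*(l)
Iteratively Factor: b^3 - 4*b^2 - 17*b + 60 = (b - 3)*(b^2 - b - 20) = (b - 5)*(b - 3)*(b + 4)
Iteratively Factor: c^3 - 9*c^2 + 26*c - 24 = (c - 3)*(c^2 - 6*c + 8) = (c - 4)*(c - 3)*(c - 2)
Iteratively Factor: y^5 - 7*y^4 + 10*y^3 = (y - 2)*(y^4 - 5*y^3) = y*(y - 2)*(y^3 - 5*y^2) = y^2*(y - 2)*(y^2 - 5*y) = y^3*(y - 2)*(y - 5)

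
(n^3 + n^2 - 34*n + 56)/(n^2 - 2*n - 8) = (n^2 + 5*n - 14)/(n + 2)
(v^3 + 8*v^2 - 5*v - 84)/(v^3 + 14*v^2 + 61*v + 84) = (v - 3)/(v + 3)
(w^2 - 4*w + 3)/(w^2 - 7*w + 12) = (w - 1)/(w - 4)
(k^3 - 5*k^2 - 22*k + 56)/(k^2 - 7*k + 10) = (k^2 - 3*k - 28)/(k - 5)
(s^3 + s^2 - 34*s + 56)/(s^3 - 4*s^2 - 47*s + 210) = (s^2 - 6*s + 8)/(s^2 - 11*s + 30)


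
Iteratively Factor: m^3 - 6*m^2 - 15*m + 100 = (m - 5)*(m^2 - m - 20) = (m - 5)*(m + 4)*(m - 5)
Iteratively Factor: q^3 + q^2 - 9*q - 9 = (q + 3)*(q^2 - 2*q - 3) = (q + 1)*(q + 3)*(q - 3)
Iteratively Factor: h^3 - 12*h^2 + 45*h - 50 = (h - 5)*(h^2 - 7*h + 10) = (h - 5)*(h - 2)*(h - 5)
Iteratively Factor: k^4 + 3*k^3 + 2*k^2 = (k)*(k^3 + 3*k^2 + 2*k) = k^2*(k^2 + 3*k + 2) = k^2*(k + 1)*(k + 2)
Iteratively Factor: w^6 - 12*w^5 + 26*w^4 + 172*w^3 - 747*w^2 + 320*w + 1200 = (w - 3)*(w^5 - 9*w^4 - w^3 + 169*w^2 - 240*w - 400) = (w - 5)*(w - 3)*(w^4 - 4*w^3 - 21*w^2 + 64*w + 80) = (w - 5)*(w - 3)*(w + 4)*(w^3 - 8*w^2 + 11*w + 20) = (w - 5)*(w - 3)*(w + 1)*(w + 4)*(w^2 - 9*w + 20) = (w - 5)*(w - 4)*(w - 3)*(w + 1)*(w + 4)*(w - 5)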